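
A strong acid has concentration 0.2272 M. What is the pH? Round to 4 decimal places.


A strong acid dissociates completely, so [H+] equals the given concentration.
pH = -log10([H+]) = -log10(0.2272)
pH = 0.64359167, rounded to 4 dp:

0.6436


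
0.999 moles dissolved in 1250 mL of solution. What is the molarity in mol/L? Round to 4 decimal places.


Convert volume to liters: V_L = V_mL / 1000.
V_L = 1250 / 1000 = 1.25 L
M = n / V_L = 0.999 / 1.25
M = 0.7992 mol/L, rounded to 4 dp:

0.7992 mol/L


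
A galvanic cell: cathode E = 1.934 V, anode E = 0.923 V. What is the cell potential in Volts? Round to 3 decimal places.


Standard cell potential: E_cell = E_cathode - E_anode.
E_cell = 1.934 - (0.923)
E_cell = 1.011 V, rounded to 3 dp:

1.011 V


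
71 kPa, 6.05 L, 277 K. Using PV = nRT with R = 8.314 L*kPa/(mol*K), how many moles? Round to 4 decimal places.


PV = nRT, solve for n = PV / (RT).
PV = 71 * 6.05 = 429.55
RT = 8.314 * 277 = 2302.978
n = 429.55 / 2302.978
n = 0.18651937 mol, rounded to 4 dp:

0.1865 mol


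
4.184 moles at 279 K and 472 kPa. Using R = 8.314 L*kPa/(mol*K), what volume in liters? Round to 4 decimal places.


PV = nRT, solve for V = nRT / P.
nRT = 4.184 * 8.314 * 279 = 9705.2315
V = 9705.2315 / 472
V = 20.56193114 L, rounded to 4 dp:

20.5619 L


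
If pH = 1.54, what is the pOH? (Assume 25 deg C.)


At 25 deg C, pH + pOH = 14.
pOH = 14 - pH = 14 - 1.54
pOH = 12.46:

12.46


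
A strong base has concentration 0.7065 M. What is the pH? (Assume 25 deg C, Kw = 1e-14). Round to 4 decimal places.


A strong base dissociates completely, so [OH-] equals the given concentration.
pOH = -log10([OH-]) = -log10(0.7065) = 0.150888
pH = 14 - pOH = 14 - 0.150888
pH = 13.849112, rounded to 4 dp:

13.8491


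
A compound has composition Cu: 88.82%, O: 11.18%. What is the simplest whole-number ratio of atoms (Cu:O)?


Assume 100 g of compound, divide each mass% by atomic mass to get moles, then normalize by the smallest to get a raw atom ratio.
Moles per 100 g: Cu: 88.82/63.546 = 1.3977, O: 11.18/15.999 = 0.6988
Raw ratio (divide by min = 0.6988): Cu: 2.0, O: 1.0
Multiply by 1 to clear fractions: Cu: 2.0 ~= 2, O: 1.0 ~= 1
Reduce by GCD to get the simplest whole-number ratio:

2:1


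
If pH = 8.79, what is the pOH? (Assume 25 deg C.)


At 25 deg C, pH + pOH = 14.
pOH = 14 - pH = 14 - 8.79
pOH = 5.21:

5.21


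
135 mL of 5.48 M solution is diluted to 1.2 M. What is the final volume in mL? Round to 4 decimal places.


Dilution: M1*V1 = M2*V2, solve for V2.
V2 = M1*V1 / M2
V2 = 5.48 * 135 / 1.2
V2 = 739.8 / 1.2
V2 = 616.5 mL, rounded to 4 dp:

616.5000 mL


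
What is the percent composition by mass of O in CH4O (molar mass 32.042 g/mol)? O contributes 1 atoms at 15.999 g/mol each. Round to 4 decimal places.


pct = 100 * (n_elem * M_elem) / M_total
mass_contribution = 1 * 15.999 = 15.999 g/mol
pct = 100 * 15.999 / 32.042
pct = 49.93134012 %, rounded to 4 dp:

49.9313 %


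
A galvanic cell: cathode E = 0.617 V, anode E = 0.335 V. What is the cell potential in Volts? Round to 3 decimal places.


Standard cell potential: E_cell = E_cathode - E_anode.
E_cell = 0.617 - (0.335)
E_cell = 0.282 V, rounded to 3 dp:

0.282 V


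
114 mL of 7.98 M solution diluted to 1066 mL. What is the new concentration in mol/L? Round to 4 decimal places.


Dilution: M1*V1 = M2*V2, solve for M2.
M2 = M1*V1 / V2
M2 = 7.98 * 114 / 1066
M2 = 909.72 / 1066
M2 = 0.85339587 mol/L, rounded to 4 dp:

0.8534 mol/L


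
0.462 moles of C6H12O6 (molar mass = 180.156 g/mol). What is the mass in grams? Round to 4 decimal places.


mass = n * M
mass = 0.462 * 180.156
mass = 83.232072 g, rounded to 4 dp:

83.2321 g


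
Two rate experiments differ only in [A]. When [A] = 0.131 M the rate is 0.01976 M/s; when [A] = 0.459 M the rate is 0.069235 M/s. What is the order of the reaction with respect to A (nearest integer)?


Rate is proportional to [A]^n, so rate2/rate1 = ([A]2/[A]1)^n. Take logs to solve for n.
rate2/rate1 = 0.069235 / 0.01976 = 3.5038
[A]2/[A]1 = 0.459 / 0.131 = 3.5038
n = ln(3.5038) / ln(3.5038) = 1.0
Nearest integer order:

1


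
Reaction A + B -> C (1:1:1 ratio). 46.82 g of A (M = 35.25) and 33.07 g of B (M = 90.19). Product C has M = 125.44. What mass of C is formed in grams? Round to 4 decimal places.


Find moles of each reactant; the smaller value is the limiting reagent in a 1:1:1 reaction, so moles_C equals moles of the limiter.
n_A = mass_A / M_A = 46.82 / 35.25 = 1.328227 mol
n_B = mass_B / M_B = 33.07 / 90.19 = 0.36667 mol
Limiting reagent: B (smaller), n_limiting = 0.36667 mol
mass_C = n_limiting * M_C = 0.36667 * 125.44
mass_C = 45.9950848 g, rounded to 4 dp:

45.9951 g


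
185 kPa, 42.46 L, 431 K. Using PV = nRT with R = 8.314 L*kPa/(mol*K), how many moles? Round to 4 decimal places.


PV = nRT, solve for n = PV / (RT).
PV = 185 * 42.46 = 7855.1
RT = 8.314 * 431 = 3583.334
n = 7855.1 / 3583.334
n = 2.19212052 mol, rounded to 4 dp:

2.1921 mol


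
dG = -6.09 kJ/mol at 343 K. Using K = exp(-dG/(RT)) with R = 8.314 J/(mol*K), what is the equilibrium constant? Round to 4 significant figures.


dG is in kJ/mol; multiply by 1000 to match R in J/(mol*K).
RT = 8.314 * 343 = 2851.702 J/mol
exponent = -dG*1000 / (RT) = -(-6.09*1000) / 2851.702 = 2.13556676
K = exp(2.13556676)
K = 8.461841, rounded to 4 significant figures:

8.462


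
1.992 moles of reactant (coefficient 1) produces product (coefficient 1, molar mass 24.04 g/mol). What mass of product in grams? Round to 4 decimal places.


Use the coefficient ratio to convert reactant moles to product moles, then multiply by the product's molar mass.
moles_P = moles_R * (coeff_P / coeff_R) = 1.992 * (1/1) = 1.992
mass_P = moles_P * M_P = 1.992 * 24.04
mass_P = 47.88768 g, rounded to 4 dp:

47.8877 g


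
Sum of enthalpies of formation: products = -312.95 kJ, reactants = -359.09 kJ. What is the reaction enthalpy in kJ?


dH_rxn = sum(dH_f products) - sum(dH_f reactants)
dH_rxn = -312.95 - (-359.09)
dH_rxn = 46.14 kJ:

46.14 kJ


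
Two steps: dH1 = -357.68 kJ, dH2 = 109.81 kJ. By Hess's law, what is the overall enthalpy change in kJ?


Hess's law: enthalpy is a state function, so add the step enthalpies.
dH_total = dH1 + dH2 = -357.68 + (109.81)
dH_total = -247.87 kJ:

-247.87 kJ


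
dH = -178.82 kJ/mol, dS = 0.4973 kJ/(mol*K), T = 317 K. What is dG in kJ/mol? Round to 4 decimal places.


Gibbs: dG = dH - T*dS (consistent units, dS already in kJ/(mol*K)).
T*dS = 317 * 0.4973 = 157.6441
dG = -178.82 - (157.6441)
dG = -336.4641 kJ/mol, rounded to 4 dp:

-336.4641 kJ/mol


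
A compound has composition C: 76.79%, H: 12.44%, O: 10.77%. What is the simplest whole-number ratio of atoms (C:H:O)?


Assume 100 g of compound, divide each mass% by atomic mass to get moles, then normalize by the smallest to get a raw atom ratio.
Moles per 100 g: C: 76.79/12.011 = 6.3933, H: 12.44/1.008 = 12.3413, O: 10.77/15.999 = 0.6732
Raw ratio (divide by min = 0.6732): C: 9.497, H: 18.333, O: 1.0
Multiply by 6 to clear fractions: C: 56.984 ~= 57, H: 109.999 ~= 110, O: 6.0 ~= 6
Reduce by GCD to get the simplest whole-number ratio:

57:110:6


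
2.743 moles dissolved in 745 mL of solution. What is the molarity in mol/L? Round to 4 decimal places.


Convert volume to liters: V_L = V_mL / 1000.
V_L = 745 / 1000 = 0.745 L
M = n / V_L = 2.743 / 0.745
M = 3.68187919 mol/L, rounded to 4 dp:

3.6819 mol/L


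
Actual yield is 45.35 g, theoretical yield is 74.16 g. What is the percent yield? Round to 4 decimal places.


% yield = 100 * actual / theoretical
% yield = 100 * 45.35 / 74.16
% yield = 61.15156419 %, rounded to 4 dp:

61.1516 %


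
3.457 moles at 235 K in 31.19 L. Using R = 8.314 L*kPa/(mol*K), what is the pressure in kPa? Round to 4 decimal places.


PV = nRT, solve for P = nRT / V.
nRT = 3.457 * 8.314 * 235 = 6754.252
P = 6754.252 / 31.19
P = 216.55184354 kPa, rounded to 4 dp:

216.5518 kPa


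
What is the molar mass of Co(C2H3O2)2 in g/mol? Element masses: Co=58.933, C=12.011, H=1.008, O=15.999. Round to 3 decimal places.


M = sum(count * atomic_mass) over atoms.
M = 1*58.933 + 4*12.011 + 6*1.008 + 4*15.999
M = 58.933 + 48.044 + 6.048 + 63.996
M = 177.021 g/mol, rounded to 3 dp:

177.021 g/mol


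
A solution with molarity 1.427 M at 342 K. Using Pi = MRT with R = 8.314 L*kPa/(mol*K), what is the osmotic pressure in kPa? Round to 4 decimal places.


Osmotic pressure (van't Hoff): Pi = M*R*T.
RT = 8.314 * 342 = 2843.388
Pi = 1.427 * 2843.388
Pi = 4057.514676 kPa, rounded to 4 dp:

4057.5147 kPa


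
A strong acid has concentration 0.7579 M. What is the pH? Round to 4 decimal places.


A strong acid dissociates completely, so [H+] equals the given concentration.
pH = -log10([H+]) = -log10(0.7579)
pH = 0.12038809, rounded to 4 dp:

0.1204


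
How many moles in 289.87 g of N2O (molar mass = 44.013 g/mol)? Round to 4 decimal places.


n = mass / M
n = 289.87 / 44.013
n = 6.58600868 mol, rounded to 4 dp:

6.5860 mol


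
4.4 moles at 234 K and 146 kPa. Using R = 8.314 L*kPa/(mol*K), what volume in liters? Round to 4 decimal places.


PV = nRT, solve for V = nRT / P.
nRT = 4.4 * 8.314 * 234 = 8560.0944
V = 8560.0944 / 146
V = 58.63078356 L, rounded to 4 dp:

58.6308 L


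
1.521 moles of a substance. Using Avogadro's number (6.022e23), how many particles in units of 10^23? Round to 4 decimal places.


N = n * NA, then divide by 1e23 for the requested units.
N / 1e23 = n * 6.022
N / 1e23 = 1.521 * 6.022
N / 1e23 = 9.159462, rounded to 4 dp:

9.1595


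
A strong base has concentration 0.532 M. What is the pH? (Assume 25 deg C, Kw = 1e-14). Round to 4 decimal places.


A strong base dissociates completely, so [OH-] equals the given concentration.
pOH = -log10([OH-]) = -log10(0.532) = 0.274088
pH = 14 - pOH = 14 - 0.274088
pH = 13.725912, rounded to 4 dp:

13.7259


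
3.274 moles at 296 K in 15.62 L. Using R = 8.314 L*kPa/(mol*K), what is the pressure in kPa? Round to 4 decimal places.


PV = nRT, solve for P = nRT / V.
nRT = 3.274 * 8.314 * 296 = 8057.1307
P = 8057.1307 / 15.62
P = 515.82142766 kPa, rounded to 4 dp:

515.8214 kPa


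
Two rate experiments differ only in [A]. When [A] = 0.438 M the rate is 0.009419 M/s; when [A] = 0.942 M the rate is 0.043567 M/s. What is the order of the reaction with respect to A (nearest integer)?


Rate is proportional to [A]^n, so rate2/rate1 = ([A]2/[A]1)^n. Take logs to solve for n.
rate2/rate1 = 0.043567 / 0.009419 = 4.6254
[A]2/[A]1 = 0.942 / 0.438 = 2.1507
n = ln(4.6254) / ln(2.1507) = 2.0
Nearest integer order:

2


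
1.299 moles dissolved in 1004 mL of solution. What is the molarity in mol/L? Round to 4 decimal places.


Convert volume to liters: V_L = V_mL / 1000.
V_L = 1004 / 1000 = 1.004 L
M = n / V_L = 1.299 / 1.004
M = 1.2938247 mol/L, rounded to 4 dp:

1.2938 mol/L


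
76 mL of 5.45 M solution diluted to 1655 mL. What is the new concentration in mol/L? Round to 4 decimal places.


Dilution: M1*V1 = M2*V2, solve for M2.
M2 = M1*V1 / V2
M2 = 5.45 * 76 / 1655
M2 = 414.2 / 1655
M2 = 0.2502719 mol/L, rounded to 4 dp:

0.2503 mol/L


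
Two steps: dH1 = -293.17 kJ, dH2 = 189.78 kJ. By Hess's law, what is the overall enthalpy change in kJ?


Hess's law: enthalpy is a state function, so add the step enthalpies.
dH_total = dH1 + dH2 = -293.17 + (189.78)
dH_total = -103.39 kJ:

-103.39 kJ


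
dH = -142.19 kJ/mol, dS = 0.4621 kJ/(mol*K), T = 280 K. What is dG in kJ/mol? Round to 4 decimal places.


Gibbs: dG = dH - T*dS (consistent units, dS already in kJ/(mol*K)).
T*dS = 280 * 0.4621 = 129.388
dG = -142.19 - (129.388)
dG = -271.578 kJ/mol, rounded to 4 dp:

-271.5780 kJ/mol


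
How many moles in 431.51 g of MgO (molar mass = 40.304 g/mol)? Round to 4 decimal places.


n = mass / M
n = 431.51 / 40.304
n = 10.7063815 mol, rounded to 4 dp:

10.7064 mol


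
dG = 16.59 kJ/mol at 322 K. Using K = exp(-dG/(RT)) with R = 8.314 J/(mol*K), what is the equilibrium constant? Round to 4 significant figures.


dG is in kJ/mol; multiply by 1000 to match R in J/(mol*K).
RT = 8.314 * 322 = 2677.108 J/mol
exponent = -dG*1000 / (RT) = -(16.59*1000) / 2677.108 = -6.1969857
K = exp(-6.1969857)
K = 0.0020355572, rounded to 4 significant figures:

0.002036


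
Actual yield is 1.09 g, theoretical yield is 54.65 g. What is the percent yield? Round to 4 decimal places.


% yield = 100 * actual / theoretical
% yield = 100 * 1.09 / 54.65
% yield = 1.99451052 %, rounded to 4 dp:

1.9945 %


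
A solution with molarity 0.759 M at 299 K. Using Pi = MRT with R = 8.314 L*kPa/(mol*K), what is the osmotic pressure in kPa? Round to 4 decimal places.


Osmotic pressure (van't Hoff): Pi = M*R*T.
RT = 8.314 * 299 = 2485.886
Pi = 0.759 * 2485.886
Pi = 1886.787474 kPa, rounded to 4 dp:

1886.7875 kPa


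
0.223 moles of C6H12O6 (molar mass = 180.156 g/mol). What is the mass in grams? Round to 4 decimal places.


mass = n * M
mass = 0.223 * 180.156
mass = 40.174788 g, rounded to 4 dp:

40.1748 g


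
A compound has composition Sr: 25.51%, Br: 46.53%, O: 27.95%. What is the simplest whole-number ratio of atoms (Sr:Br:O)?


Assume 100 g of compound, divide each mass% by atomic mass to get moles, then normalize by the smallest to get a raw atom ratio.
Moles per 100 g: Sr: 25.51/87.62 = 0.2911, Br: 46.53/79.904 = 0.5823, O: 27.95/15.999 = 1.747
Raw ratio (divide by min = 0.2911): Sr: 1.0, Br: 2.0, O: 6.0
Multiply by 1 to clear fractions: Sr: 1.0 ~= 1, Br: 2.0 ~= 2, O: 6.0 ~= 6
Reduce by GCD to get the simplest whole-number ratio:

1:2:6


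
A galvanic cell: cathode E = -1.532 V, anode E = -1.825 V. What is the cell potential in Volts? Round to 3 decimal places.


Standard cell potential: E_cell = E_cathode - E_anode.
E_cell = -1.532 - (-1.825)
E_cell = 0.293 V, rounded to 3 dp:

0.293 V


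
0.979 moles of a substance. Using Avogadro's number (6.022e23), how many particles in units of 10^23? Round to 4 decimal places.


N = n * NA, then divide by 1e23 for the requested units.
N / 1e23 = n * 6.022
N / 1e23 = 0.979 * 6.022
N / 1e23 = 5.895538, rounded to 4 dp:

5.8955


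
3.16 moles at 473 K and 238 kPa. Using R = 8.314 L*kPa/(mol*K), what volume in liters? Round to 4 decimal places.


PV = nRT, solve for V = nRT / P.
nRT = 3.16 * 8.314 * 473 = 12426.7695
V = 12426.7695 / 238
V = 52.21331723 L, rounded to 4 dp:

52.2133 L


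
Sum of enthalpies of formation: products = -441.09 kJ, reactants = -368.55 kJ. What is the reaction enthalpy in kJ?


dH_rxn = sum(dH_f products) - sum(dH_f reactants)
dH_rxn = -441.09 - (-368.55)
dH_rxn = -72.54 kJ:

-72.54 kJ


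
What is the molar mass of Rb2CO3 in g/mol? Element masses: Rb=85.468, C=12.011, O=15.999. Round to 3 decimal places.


M = sum(count * atomic_mass) over atoms.
M = 2*85.468 + 1*12.011 + 3*15.999
M = 170.936 + 12.011 + 47.997
M = 230.944 g/mol, rounded to 3 dp:

230.944 g/mol


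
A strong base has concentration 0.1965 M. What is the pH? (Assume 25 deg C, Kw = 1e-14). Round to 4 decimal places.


A strong base dissociates completely, so [OH-] equals the given concentration.
pOH = -log10([OH-]) = -log10(0.1965) = 0.706637
pH = 14 - pOH = 14 - 0.706637
pH = 13.293363, rounded to 4 dp:

13.2934


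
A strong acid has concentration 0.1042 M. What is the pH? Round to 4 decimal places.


A strong acid dissociates completely, so [H+] equals the given concentration.
pH = -log10([H+]) = -log10(0.1042)
pH = 0.98213228, rounded to 4 dp:

0.9821


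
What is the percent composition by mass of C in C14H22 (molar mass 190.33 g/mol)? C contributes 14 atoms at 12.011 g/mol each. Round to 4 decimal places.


pct = 100 * (n_elem * M_elem) / M_total
mass_contribution = 14 * 12.011 = 168.154 g/mol
pct = 100 * 168.154 / 190.33
pct = 88.34865759 %, rounded to 4 dp:

88.3487 %


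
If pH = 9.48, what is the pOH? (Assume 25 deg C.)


At 25 deg C, pH + pOH = 14.
pOH = 14 - pH = 14 - 9.48
pOH = 4.52:

4.52


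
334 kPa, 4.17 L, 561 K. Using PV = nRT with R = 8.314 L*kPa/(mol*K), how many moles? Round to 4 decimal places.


PV = nRT, solve for n = PV / (RT).
PV = 334 * 4.17 = 1392.78
RT = 8.314 * 561 = 4664.154
n = 1392.78 / 4664.154
n = 0.29861364 mol, rounded to 4 dp:

0.2986 mol


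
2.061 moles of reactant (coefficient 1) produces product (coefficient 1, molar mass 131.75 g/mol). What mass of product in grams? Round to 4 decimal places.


Use the coefficient ratio to convert reactant moles to product moles, then multiply by the product's molar mass.
moles_P = moles_R * (coeff_P / coeff_R) = 2.061 * (1/1) = 2.061
mass_P = moles_P * M_P = 2.061 * 131.75
mass_P = 271.53675 g, rounded to 4 dp:

271.5368 g


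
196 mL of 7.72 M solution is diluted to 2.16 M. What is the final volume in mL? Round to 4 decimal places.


Dilution: M1*V1 = M2*V2, solve for V2.
V2 = M1*V1 / M2
V2 = 7.72 * 196 / 2.16
V2 = 1513.12 / 2.16
V2 = 700.51851852 mL, rounded to 4 dp:

700.5185 mL


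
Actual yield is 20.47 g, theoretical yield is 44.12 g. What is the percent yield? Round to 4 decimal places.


% yield = 100 * actual / theoretical
% yield = 100 * 20.47 / 44.12
% yield = 46.3961922 %, rounded to 4 dp:

46.3962 %


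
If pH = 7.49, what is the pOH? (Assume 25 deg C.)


At 25 deg C, pH + pOH = 14.
pOH = 14 - pH = 14 - 7.49
pOH = 6.51:

6.51


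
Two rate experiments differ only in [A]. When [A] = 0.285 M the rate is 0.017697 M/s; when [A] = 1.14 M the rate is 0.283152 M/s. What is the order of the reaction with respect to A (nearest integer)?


Rate is proportional to [A]^n, so rate2/rate1 = ([A]2/[A]1)^n. Take logs to solve for n.
rate2/rate1 = 0.283152 / 0.017697 = 16.0
[A]2/[A]1 = 1.14 / 0.285 = 4.0
n = ln(16.0) / ln(4.0) = 2.0
Nearest integer order:

2


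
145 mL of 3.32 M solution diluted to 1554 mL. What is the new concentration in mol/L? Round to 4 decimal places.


Dilution: M1*V1 = M2*V2, solve for M2.
M2 = M1*V1 / V2
M2 = 3.32 * 145 / 1554
M2 = 481.4 / 1554
M2 = 0.30978121 mol/L, rounded to 4 dp:

0.3098 mol/L


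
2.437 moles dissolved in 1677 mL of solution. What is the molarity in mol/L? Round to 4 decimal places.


Convert volume to liters: V_L = V_mL / 1000.
V_L = 1677 / 1000 = 1.677 L
M = n / V_L = 2.437 / 1.677
M = 1.45319022 mol/L, rounded to 4 dp:

1.4532 mol/L


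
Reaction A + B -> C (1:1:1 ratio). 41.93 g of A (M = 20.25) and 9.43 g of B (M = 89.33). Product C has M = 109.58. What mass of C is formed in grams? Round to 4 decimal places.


Find moles of each reactant; the smaller value is the limiting reagent in a 1:1:1 reaction, so moles_C equals moles of the limiter.
n_A = mass_A / M_A = 41.93 / 20.25 = 2.070617 mol
n_B = mass_B / M_B = 9.43 / 89.33 = 0.105564 mol
Limiting reagent: B (smaller), n_limiting = 0.105564 mol
mass_C = n_limiting * M_C = 0.105564 * 109.58
mass_C = 11.56770312 g, rounded to 4 dp:

11.5677 g


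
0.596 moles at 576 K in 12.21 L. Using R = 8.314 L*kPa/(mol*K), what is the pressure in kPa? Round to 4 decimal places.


PV = nRT, solve for P = nRT / V.
nRT = 0.596 * 8.314 * 576 = 2854.1629
P = 2854.1629 / 12.21
P = 233.75617527 kPa, rounded to 4 dp:

233.7562 kPa


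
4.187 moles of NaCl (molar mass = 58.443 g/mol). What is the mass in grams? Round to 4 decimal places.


mass = n * M
mass = 4.187 * 58.443
mass = 244.700841 g, rounded to 4 dp:

244.7008 g


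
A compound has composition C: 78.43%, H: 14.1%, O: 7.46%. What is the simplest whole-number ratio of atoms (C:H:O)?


Assume 100 g of compound, divide each mass% by atomic mass to get moles, then normalize by the smallest to get a raw atom ratio.
Moles per 100 g: C: 78.43/12.011 = 6.5298, H: 14.1/1.008 = 13.9881, O: 7.46/15.999 = 0.4663
Raw ratio (divide by min = 0.4663): C: 14.004, H: 29.999, O: 1.0
Multiply by 1 to clear fractions: C: 14.004 ~= 14, H: 29.999 ~= 30, O: 1.0 ~= 1
Reduce by GCD to get the simplest whole-number ratio:

14:30:1


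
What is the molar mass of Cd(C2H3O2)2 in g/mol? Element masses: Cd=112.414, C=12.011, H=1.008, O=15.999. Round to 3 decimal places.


M = sum(count * atomic_mass) over atoms.
M = 1*112.414 + 4*12.011 + 6*1.008 + 4*15.999
M = 112.414 + 48.044 + 6.048 + 63.996
M = 230.502 g/mol, rounded to 3 dp:

230.502 g/mol


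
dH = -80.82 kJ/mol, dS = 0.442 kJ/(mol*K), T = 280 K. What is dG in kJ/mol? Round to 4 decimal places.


Gibbs: dG = dH - T*dS (consistent units, dS already in kJ/(mol*K)).
T*dS = 280 * 0.442 = 123.76
dG = -80.82 - (123.76)
dG = -204.58 kJ/mol, rounded to 4 dp:

-204.5800 kJ/mol


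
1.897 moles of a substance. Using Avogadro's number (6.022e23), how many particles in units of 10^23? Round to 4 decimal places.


N = n * NA, then divide by 1e23 for the requested units.
N / 1e23 = n * 6.022
N / 1e23 = 1.897 * 6.022
N / 1e23 = 11.423734, rounded to 4 dp:

11.4237


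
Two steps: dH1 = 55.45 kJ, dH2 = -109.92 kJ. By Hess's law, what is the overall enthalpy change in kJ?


Hess's law: enthalpy is a state function, so add the step enthalpies.
dH_total = dH1 + dH2 = 55.45 + (-109.92)
dH_total = -54.47 kJ:

-54.47 kJ


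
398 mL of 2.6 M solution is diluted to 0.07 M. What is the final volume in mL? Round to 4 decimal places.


Dilution: M1*V1 = M2*V2, solve for V2.
V2 = M1*V1 / M2
V2 = 2.6 * 398 / 0.07
V2 = 1034.8 / 0.07
V2 = 14782.85714286 mL, rounded to 4 dp:

14782.8571 mL


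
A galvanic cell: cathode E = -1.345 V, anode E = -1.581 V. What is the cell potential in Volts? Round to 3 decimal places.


Standard cell potential: E_cell = E_cathode - E_anode.
E_cell = -1.345 - (-1.581)
E_cell = 0.236 V, rounded to 3 dp:

0.236 V


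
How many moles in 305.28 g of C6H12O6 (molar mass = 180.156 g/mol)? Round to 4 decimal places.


n = mass / M
n = 305.28 / 180.156
n = 1.69453141 mol, rounded to 4 dp:

1.6945 mol


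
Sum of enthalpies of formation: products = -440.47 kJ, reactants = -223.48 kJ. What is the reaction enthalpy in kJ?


dH_rxn = sum(dH_f products) - sum(dH_f reactants)
dH_rxn = -440.47 - (-223.48)
dH_rxn = -216.99 kJ:

-216.99 kJ


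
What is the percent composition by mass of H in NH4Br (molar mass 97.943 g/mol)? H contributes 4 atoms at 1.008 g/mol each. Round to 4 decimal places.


pct = 100 * (n_elem * M_elem) / M_total
mass_contribution = 4 * 1.008 = 4.032 g/mol
pct = 100 * 4.032 / 97.943
pct = 4.11668011 %, rounded to 4 dp:

4.1167 %


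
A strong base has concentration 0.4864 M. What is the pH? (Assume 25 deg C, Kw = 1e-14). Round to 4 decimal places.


A strong base dissociates completely, so [OH-] equals the given concentration.
pOH = -log10([OH-]) = -log10(0.4864) = 0.313006
pH = 14 - pOH = 14 - 0.313006
pH = 13.686994, rounded to 4 dp:

13.6870


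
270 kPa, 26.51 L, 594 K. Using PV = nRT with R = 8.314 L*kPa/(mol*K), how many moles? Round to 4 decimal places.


PV = nRT, solve for n = PV / (RT).
PV = 270 * 26.51 = 7157.7
RT = 8.314 * 594 = 4938.516
n = 7157.7 / 4938.516
n = 1.44936252 mol, rounded to 4 dp:

1.4494 mol


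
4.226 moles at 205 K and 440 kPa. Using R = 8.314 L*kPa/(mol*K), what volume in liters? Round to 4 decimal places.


PV = nRT, solve for V = nRT / P.
nRT = 4.226 * 8.314 * 205 = 7202.6676
V = 7202.6676 / 440
V = 16.36969909 L, rounded to 4 dp:

16.3697 L


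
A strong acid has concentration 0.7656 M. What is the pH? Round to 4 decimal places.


A strong acid dissociates completely, so [H+] equals the given concentration.
pH = -log10([H+]) = -log10(0.7656)
pH = 0.11599808, rounded to 4 dp:

0.1160


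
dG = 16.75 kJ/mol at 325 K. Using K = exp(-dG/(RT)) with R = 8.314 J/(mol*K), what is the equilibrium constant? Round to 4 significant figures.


dG is in kJ/mol; multiply by 1000 to match R in J/(mol*K).
RT = 8.314 * 325 = 2702.05 J/mol
exponent = -dG*1000 / (RT) = -(16.75*1000) / 2702.05 = -6.19899706
K = exp(-6.19899706)
K = 0.0020314671, rounded to 4 significant figures:

0.002031


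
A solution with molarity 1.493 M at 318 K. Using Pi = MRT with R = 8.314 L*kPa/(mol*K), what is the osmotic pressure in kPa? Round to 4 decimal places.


Osmotic pressure (van't Hoff): Pi = M*R*T.
RT = 8.314 * 318 = 2643.852
Pi = 1.493 * 2643.852
Pi = 3947.271036 kPa, rounded to 4 dp:

3947.2710 kPa


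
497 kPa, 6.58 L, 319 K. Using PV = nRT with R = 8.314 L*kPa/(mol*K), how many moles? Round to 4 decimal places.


PV = nRT, solve for n = PV / (RT).
PV = 497 * 6.58 = 3270.26
RT = 8.314 * 319 = 2652.166
n = 3270.26 / 2652.166
n = 1.23305253 mol, rounded to 4 dp:

1.2331 mol


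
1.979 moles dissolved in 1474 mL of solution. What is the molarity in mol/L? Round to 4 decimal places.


Convert volume to liters: V_L = V_mL / 1000.
V_L = 1474 / 1000 = 1.474 L
M = n / V_L = 1.979 / 1.474
M = 1.34260516 mol/L, rounded to 4 dp:

1.3426 mol/L


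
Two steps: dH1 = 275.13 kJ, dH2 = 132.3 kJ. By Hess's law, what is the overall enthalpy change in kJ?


Hess's law: enthalpy is a state function, so add the step enthalpies.
dH_total = dH1 + dH2 = 275.13 + (132.3)
dH_total = 407.43 kJ:

407.43 kJ


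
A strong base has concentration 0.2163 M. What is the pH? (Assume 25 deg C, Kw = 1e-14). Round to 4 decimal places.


A strong base dissociates completely, so [OH-] equals the given concentration.
pOH = -log10([OH-]) = -log10(0.2163) = 0.664943
pH = 14 - pOH = 14 - 0.664943
pH = 13.335057, rounded to 4 dp:

13.3351


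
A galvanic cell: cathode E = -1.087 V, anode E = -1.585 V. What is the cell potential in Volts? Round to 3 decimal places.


Standard cell potential: E_cell = E_cathode - E_anode.
E_cell = -1.087 - (-1.585)
E_cell = 0.498 V, rounded to 3 dp:

0.498 V


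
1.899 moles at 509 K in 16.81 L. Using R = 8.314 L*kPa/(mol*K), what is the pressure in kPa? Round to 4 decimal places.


PV = nRT, solve for P = nRT / V.
nRT = 1.899 * 8.314 * 509 = 8036.2376
P = 8036.2376 / 16.81
P = 478.06291493 kPa, rounded to 4 dp:

478.0629 kPa


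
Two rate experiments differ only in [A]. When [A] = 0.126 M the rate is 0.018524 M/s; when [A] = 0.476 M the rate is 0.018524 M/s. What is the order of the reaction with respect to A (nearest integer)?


Rate is proportional to [A]^n, so rate2/rate1 = ([A]2/[A]1)^n. Take logs to solve for n.
rate2/rate1 = 0.018524 / 0.018524 = 1.0
[A]2/[A]1 = 0.476 / 0.126 = 3.7778
n = ln(1.0) / ln(3.7778) = 0.0
Nearest integer order:

0


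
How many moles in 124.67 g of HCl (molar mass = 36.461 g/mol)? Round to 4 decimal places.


n = mass / M
n = 124.67 / 36.461
n = 3.4192699 mol, rounded to 4 dp:

3.4193 mol


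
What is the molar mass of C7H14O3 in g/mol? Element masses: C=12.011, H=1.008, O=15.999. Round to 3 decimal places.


M = sum(count * atomic_mass) over atoms.
M = 7*12.011 + 14*1.008 + 3*15.999
M = 84.077 + 14.112 + 47.997
M = 146.186 g/mol, rounded to 3 dp:

146.186 g/mol


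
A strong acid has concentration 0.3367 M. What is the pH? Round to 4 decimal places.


A strong acid dissociates completely, so [H+] equals the given concentration.
pH = -log10([H+]) = -log10(0.3367)
pH = 0.47275688, rounded to 4 dp:

0.4728


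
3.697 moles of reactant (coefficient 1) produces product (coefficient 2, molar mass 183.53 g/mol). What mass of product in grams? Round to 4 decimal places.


Use the coefficient ratio to convert reactant moles to product moles, then multiply by the product's molar mass.
moles_P = moles_R * (coeff_P / coeff_R) = 3.697 * (2/1) = 7.394
mass_P = moles_P * M_P = 7.394 * 183.53
mass_P = 1357.02082 g, rounded to 4 dp:

1357.0208 g


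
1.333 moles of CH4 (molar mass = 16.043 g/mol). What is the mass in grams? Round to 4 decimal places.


mass = n * M
mass = 1.333 * 16.043
mass = 21.385319 g, rounded to 4 dp:

21.3853 g


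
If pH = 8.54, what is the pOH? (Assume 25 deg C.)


At 25 deg C, pH + pOH = 14.
pOH = 14 - pH = 14 - 8.54
pOH = 5.46:

5.46


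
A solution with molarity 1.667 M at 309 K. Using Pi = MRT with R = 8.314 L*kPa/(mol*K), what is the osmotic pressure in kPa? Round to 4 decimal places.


Osmotic pressure (van't Hoff): Pi = M*R*T.
RT = 8.314 * 309 = 2569.026
Pi = 1.667 * 2569.026
Pi = 4282.566342 kPa, rounded to 4 dp:

4282.5663 kPa


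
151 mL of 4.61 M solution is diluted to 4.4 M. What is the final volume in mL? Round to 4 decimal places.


Dilution: M1*V1 = M2*V2, solve for V2.
V2 = M1*V1 / M2
V2 = 4.61 * 151 / 4.4
V2 = 696.11 / 4.4
V2 = 158.20681818 mL, rounded to 4 dp:

158.2068 mL


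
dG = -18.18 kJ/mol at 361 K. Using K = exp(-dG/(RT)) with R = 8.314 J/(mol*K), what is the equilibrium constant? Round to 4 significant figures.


dG is in kJ/mol; multiply by 1000 to match R in J/(mol*K).
RT = 8.314 * 361 = 3001.354 J/mol
exponent = -dG*1000 / (RT) = -(-18.18*1000) / 3001.354 = 6.05726615
K = exp(6.05726615)
K = 427.20592, rounded to 4 significant figures:

427.2


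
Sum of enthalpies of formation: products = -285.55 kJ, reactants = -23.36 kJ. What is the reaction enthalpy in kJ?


dH_rxn = sum(dH_f products) - sum(dH_f reactants)
dH_rxn = -285.55 - (-23.36)
dH_rxn = -262.19 kJ:

-262.19 kJ


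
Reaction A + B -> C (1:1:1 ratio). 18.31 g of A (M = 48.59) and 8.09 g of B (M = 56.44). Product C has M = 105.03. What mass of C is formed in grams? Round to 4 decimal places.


Find moles of each reactant; the smaller value is the limiting reagent in a 1:1:1 reaction, so moles_C equals moles of the limiter.
n_A = mass_A / M_A = 18.31 / 48.59 = 0.376827 mol
n_B = mass_B / M_B = 8.09 / 56.44 = 0.143338 mol
Limiting reagent: B (smaller), n_limiting = 0.143338 mol
mass_C = n_limiting * M_C = 0.143338 * 105.03
mass_C = 15.05479014 g, rounded to 4 dp:

15.0548 g


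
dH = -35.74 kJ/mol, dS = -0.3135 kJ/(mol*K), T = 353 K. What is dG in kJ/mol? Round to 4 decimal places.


Gibbs: dG = dH - T*dS (consistent units, dS already in kJ/(mol*K)).
T*dS = 353 * -0.3135 = -110.6655
dG = -35.74 - (-110.6655)
dG = 74.9255 kJ/mol, rounded to 4 dp:

74.9255 kJ/mol


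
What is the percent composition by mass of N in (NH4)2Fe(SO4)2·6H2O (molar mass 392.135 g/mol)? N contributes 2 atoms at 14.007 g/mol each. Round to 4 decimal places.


pct = 100 * (n_elem * M_elem) / M_total
mass_contribution = 2 * 14.007 = 28.014 g/mol
pct = 100 * 28.014 / 392.135
pct = 7.14396828 %, rounded to 4 dp:

7.1440 %


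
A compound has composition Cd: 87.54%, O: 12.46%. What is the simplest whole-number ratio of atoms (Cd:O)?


Assume 100 g of compound, divide each mass% by atomic mass to get moles, then normalize by the smallest to get a raw atom ratio.
Moles per 100 g: Cd: 87.54/112.414 = 0.7787, O: 12.46/15.999 = 0.7788
Raw ratio (divide by min = 0.7787): Cd: 1.0, O: 1.0
Multiply by 1 to clear fractions: Cd: 1.0 ~= 1, O: 1.0 ~= 1
Reduce by GCD to get the simplest whole-number ratio:

1:1


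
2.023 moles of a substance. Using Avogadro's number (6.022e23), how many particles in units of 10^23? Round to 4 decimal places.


N = n * NA, then divide by 1e23 for the requested units.
N / 1e23 = n * 6.022
N / 1e23 = 2.023 * 6.022
N / 1e23 = 12.182506, rounded to 4 dp:

12.1825


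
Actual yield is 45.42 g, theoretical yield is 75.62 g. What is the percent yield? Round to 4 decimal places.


% yield = 100 * actual / theoretical
% yield = 100 * 45.42 / 75.62
% yield = 60.06347527 %, rounded to 4 dp:

60.0635 %


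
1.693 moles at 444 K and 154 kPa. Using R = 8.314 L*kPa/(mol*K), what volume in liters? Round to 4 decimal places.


PV = nRT, solve for V = nRT / P.
nRT = 1.693 * 8.314 * 444 = 6249.5673
V = 6249.5673 / 154
V = 40.58160584 L, rounded to 4 dp:

40.5816 L


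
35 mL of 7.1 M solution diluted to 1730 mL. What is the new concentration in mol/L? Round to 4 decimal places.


Dilution: M1*V1 = M2*V2, solve for M2.
M2 = M1*V1 / V2
M2 = 7.1 * 35 / 1730
M2 = 248.5 / 1730
M2 = 0.14364162 mol/L, rounded to 4 dp:

0.1436 mol/L


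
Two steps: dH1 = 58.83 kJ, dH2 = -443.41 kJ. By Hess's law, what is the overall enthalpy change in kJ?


Hess's law: enthalpy is a state function, so add the step enthalpies.
dH_total = dH1 + dH2 = 58.83 + (-443.41)
dH_total = -384.58 kJ:

-384.58 kJ


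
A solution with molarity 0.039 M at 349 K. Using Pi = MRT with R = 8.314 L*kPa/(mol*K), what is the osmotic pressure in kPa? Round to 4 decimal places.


Osmotic pressure (van't Hoff): Pi = M*R*T.
RT = 8.314 * 349 = 2901.586
Pi = 0.039 * 2901.586
Pi = 113.161854 kPa, rounded to 4 dp:

113.1619 kPa


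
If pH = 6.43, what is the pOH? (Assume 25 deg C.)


At 25 deg C, pH + pOH = 14.
pOH = 14 - pH = 14 - 6.43
pOH = 7.57:

7.57


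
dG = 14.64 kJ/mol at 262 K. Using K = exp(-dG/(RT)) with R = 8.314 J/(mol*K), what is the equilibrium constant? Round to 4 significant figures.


dG is in kJ/mol; multiply by 1000 to match R in J/(mol*K).
RT = 8.314 * 262 = 2178.268 J/mol
exponent = -dG*1000 / (RT) = -(14.64*1000) / 2178.268 = -6.72093608
K = exp(-6.72093608)
K = 0.0012054093, rounded to 4 significant figures:

0.001205


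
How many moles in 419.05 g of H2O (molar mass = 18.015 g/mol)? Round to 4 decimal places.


n = mass / M
n = 419.05 / 18.015
n = 23.26117125 mol, rounded to 4 dp:

23.2612 mol


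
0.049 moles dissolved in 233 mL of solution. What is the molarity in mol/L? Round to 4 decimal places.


Convert volume to liters: V_L = V_mL / 1000.
V_L = 233 / 1000 = 0.233 L
M = n / V_L = 0.049 / 0.233
M = 0.21030043 mol/L, rounded to 4 dp:

0.2103 mol/L


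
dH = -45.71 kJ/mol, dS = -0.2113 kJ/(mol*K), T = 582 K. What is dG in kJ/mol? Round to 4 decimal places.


Gibbs: dG = dH - T*dS (consistent units, dS already in kJ/(mol*K)).
T*dS = 582 * -0.2113 = -122.9766
dG = -45.71 - (-122.9766)
dG = 77.2666 kJ/mol, rounded to 4 dp:

77.2666 kJ/mol


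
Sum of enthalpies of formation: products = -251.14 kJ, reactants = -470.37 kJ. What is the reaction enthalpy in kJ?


dH_rxn = sum(dH_f products) - sum(dH_f reactants)
dH_rxn = -251.14 - (-470.37)
dH_rxn = 219.23 kJ:

219.23 kJ


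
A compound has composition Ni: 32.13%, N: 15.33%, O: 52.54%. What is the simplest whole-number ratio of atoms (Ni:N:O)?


Assume 100 g of compound, divide each mass% by atomic mass to get moles, then normalize by the smallest to get a raw atom ratio.
Moles per 100 g: Ni: 32.13/58.693 = 0.5474, N: 15.33/14.007 = 1.0945, O: 52.54/15.999 = 3.284
Raw ratio (divide by min = 0.5474): Ni: 1.0, N: 1.999, O: 5.999
Multiply by 1 to clear fractions: Ni: 1.0 ~= 1, N: 1.999 ~= 2, O: 5.999 ~= 6
Reduce by GCD to get the simplest whole-number ratio:

1:2:6


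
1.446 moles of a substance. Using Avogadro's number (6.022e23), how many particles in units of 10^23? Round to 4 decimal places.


N = n * NA, then divide by 1e23 for the requested units.
N / 1e23 = n * 6.022
N / 1e23 = 1.446 * 6.022
N / 1e23 = 8.707812, rounded to 4 dp:

8.7078


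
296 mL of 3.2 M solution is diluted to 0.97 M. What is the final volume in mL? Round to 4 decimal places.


Dilution: M1*V1 = M2*V2, solve for V2.
V2 = M1*V1 / M2
V2 = 3.2 * 296 / 0.97
V2 = 947.2 / 0.97
V2 = 976.49484536 mL, rounded to 4 dp:

976.4948 mL


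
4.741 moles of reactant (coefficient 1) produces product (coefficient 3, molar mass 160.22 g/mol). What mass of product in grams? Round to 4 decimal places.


Use the coefficient ratio to convert reactant moles to product moles, then multiply by the product's molar mass.
moles_P = moles_R * (coeff_P / coeff_R) = 4.741 * (3/1) = 14.223
mass_P = moles_P * M_P = 14.223 * 160.22
mass_P = 2278.80906 g, rounded to 4 dp:

2278.8091 g


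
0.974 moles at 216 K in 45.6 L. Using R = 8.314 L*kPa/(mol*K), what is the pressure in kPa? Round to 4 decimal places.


PV = nRT, solve for P = nRT / V.
nRT = 0.974 * 8.314 * 216 = 1749.1326
P = 1749.1326 / 45.6
P = 38.35817105 kPa, rounded to 4 dp:

38.3582 kPa


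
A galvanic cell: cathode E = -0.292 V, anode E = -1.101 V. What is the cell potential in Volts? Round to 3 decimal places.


Standard cell potential: E_cell = E_cathode - E_anode.
E_cell = -0.292 - (-1.101)
E_cell = 0.809 V, rounded to 3 dp:

0.809 V


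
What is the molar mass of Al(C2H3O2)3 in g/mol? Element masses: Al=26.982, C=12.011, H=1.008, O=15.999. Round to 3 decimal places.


M = sum(count * atomic_mass) over atoms.
M = 1*26.982 + 6*12.011 + 9*1.008 + 6*15.999
M = 26.982 + 72.066 + 9.072 + 95.994
M = 204.114 g/mol, rounded to 3 dp:

204.114 g/mol


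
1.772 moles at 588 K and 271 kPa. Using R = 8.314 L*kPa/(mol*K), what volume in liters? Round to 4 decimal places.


PV = nRT, solve for V = nRT / P.
nRT = 1.772 * 8.314 * 588 = 8662.6559
V = 8662.6559 / 271
V = 31.96551993 L, rounded to 4 dp:

31.9655 L


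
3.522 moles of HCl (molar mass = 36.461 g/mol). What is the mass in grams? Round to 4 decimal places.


mass = n * M
mass = 3.522 * 36.461
mass = 128.415642 g, rounded to 4 dp:

128.4156 g


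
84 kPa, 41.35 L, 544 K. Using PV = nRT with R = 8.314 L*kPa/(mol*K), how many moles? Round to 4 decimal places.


PV = nRT, solve for n = PV / (RT).
PV = 84 * 41.35 = 3473.4
RT = 8.314 * 544 = 4522.816
n = 3473.4 / 4522.816
n = 0.76797287 mol, rounded to 4 dp:

0.7680 mol


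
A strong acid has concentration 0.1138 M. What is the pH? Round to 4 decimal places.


A strong acid dissociates completely, so [H+] equals the given concentration.
pH = -log10([H+]) = -log10(0.1138)
pH = 0.94385774, rounded to 4 dp:

0.9439


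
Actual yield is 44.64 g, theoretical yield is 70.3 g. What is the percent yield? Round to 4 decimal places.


% yield = 100 * actual / theoretical
% yield = 100 * 44.64 / 70.3
% yield = 63.49928876 %, rounded to 4 dp:

63.4993 %


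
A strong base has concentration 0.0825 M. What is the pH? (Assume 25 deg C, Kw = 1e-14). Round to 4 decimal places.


A strong base dissociates completely, so [OH-] equals the given concentration.
pOH = -log10([OH-]) = -log10(0.0825) = 1.083546
pH = 14 - pOH = 14 - 1.083546
pH = 12.916454, rounded to 4 dp:

12.9165


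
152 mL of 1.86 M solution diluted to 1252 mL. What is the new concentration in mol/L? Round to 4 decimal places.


Dilution: M1*V1 = M2*V2, solve for M2.
M2 = M1*V1 / V2
M2 = 1.86 * 152 / 1252
M2 = 282.72 / 1252
M2 = 0.2258147 mol/L, rounded to 4 dp:

0.2258 mol/L


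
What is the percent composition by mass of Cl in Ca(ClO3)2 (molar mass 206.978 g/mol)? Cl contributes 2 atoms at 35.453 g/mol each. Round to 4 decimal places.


pct = 100 * (n_elem * M_elem) / M_total
mass_contribution = 2 * 35.453 = 70.906 g/mol
pct = 100 * 70.906 / 206.978
pct = 34.2577472 %, rounded to 4 dp:

34.2577 %


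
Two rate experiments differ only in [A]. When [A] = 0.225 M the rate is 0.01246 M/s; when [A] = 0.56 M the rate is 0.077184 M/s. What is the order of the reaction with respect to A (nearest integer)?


Rate is proportional to [A]^n, so rate2/rate1 = ([A]2/[A]1)^n. Take logs to solve for n.
rate2/rate1 = 0.077184 / 0.01246 = 6.1945
[A]2/[A]1 = 0.56 / 0.225 = 2.4889
n = ln(6.1945) / ln(2.4889) = 2.0
Nearest integer order:

2


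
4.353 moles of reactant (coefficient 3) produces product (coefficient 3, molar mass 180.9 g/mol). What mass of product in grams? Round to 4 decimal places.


Use the coefficient ratio to convert reactant moles to product moles, then multiply by the product's molar mass.
moles_P = moles_R * (coeff_P / coeff_R) = 4.353 * (3/3) = 4.353
mass_P = moles_P * M_P = 4.353 * 180.9
mass_P = 787.4577 g, rounded to 4 dp:

787.4577 g


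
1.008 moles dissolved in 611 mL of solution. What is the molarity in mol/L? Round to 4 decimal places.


Convert volume to liters: V_L = V_mL / 1000.
V_L = 611 / 1000 = 0.611 L
M = n / V_L = 1.008 / 0.611
M = 1.6497545 mol/L, rounded to 4 dp:

1.6498 mol/L


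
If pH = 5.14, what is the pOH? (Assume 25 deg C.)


At 25 deg C, pH + pOH = 14.
pOH = 14 - pH = 14 - 5.14
pOH = 8.86:

8.86


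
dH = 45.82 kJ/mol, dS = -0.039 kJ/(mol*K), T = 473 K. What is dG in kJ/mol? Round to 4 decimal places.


Gibbs: dG = dH - T*dS (consistent units, dS already in kJ/(mol*K)).
T*dS = 473 * -0.039 = -18.447
dG = 45.82 - (-18.447)
dG = 64.267 kJ/mol, rounded to 4 dp:

64.2670 kJ/mol
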